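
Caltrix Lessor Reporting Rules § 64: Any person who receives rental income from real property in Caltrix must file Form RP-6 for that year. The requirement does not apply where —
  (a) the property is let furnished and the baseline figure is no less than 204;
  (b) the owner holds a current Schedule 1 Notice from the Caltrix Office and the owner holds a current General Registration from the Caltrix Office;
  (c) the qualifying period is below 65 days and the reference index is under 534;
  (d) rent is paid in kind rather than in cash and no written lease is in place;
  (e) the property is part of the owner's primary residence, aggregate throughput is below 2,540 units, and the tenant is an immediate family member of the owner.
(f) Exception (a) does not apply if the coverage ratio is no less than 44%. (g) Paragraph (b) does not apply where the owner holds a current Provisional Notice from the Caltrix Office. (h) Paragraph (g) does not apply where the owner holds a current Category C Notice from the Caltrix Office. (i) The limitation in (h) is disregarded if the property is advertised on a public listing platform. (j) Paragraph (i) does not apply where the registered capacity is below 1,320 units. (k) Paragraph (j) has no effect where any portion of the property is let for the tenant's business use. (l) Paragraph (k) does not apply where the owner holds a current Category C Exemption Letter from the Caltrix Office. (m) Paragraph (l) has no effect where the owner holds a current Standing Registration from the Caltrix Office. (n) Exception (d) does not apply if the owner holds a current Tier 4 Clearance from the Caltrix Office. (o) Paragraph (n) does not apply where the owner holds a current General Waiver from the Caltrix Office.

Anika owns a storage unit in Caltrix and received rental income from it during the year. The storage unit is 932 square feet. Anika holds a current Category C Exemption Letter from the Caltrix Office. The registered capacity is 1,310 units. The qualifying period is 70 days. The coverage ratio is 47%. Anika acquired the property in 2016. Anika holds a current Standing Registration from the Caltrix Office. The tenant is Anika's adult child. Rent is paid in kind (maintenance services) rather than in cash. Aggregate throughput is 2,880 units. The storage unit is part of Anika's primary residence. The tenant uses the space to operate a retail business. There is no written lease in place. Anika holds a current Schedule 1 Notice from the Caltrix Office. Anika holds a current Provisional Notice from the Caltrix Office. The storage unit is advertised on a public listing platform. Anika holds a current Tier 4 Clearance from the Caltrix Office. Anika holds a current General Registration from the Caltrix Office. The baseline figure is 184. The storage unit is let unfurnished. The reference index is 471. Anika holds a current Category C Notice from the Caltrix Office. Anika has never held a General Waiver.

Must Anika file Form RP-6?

Exception (a) does not apply: the property is let unfurnished.
Exception (b)'s conditions are all satisfied: a current Schedule 1 Notice is held; a current General Registration is held. But: (g) applies — a current Provisional Notice is held. (h) would limit (g) — a current Category C Notice is held — but (i) sets (h) aside: (i) applies — the property is publicly advertised. (j) applies (the registered capacity is 1,310 units, below the 1,320 units limit), but is itself disapplied by (k): (k) operates — the space is let for business use. (l) would limit (k) — a current Category C Exemption Letter is held — but (m) sets (l) aside: (m) operates — a current Standing Registration is held. So (b) is unavailable.
Exception (c) does not apply: the qualifying period is 70 days, not below 65 days.
Exception (d)'s conditions are all satisfied: rent is paid in kind; there is no written lease. However, paragraphs (n)–(o) must be considered: (n) operates against (d): a current Tier 4 Clearance is held. (o) is not engaged (the General Waiver is not current), so (n) stands. So (d) is unavailable.
Exception (e) does not apply: aggregate throughput is 2,880 units, not below 2,540 units.
Every exception is unavailable, so the rule governs.

Yes — Anika must file Form RP-6.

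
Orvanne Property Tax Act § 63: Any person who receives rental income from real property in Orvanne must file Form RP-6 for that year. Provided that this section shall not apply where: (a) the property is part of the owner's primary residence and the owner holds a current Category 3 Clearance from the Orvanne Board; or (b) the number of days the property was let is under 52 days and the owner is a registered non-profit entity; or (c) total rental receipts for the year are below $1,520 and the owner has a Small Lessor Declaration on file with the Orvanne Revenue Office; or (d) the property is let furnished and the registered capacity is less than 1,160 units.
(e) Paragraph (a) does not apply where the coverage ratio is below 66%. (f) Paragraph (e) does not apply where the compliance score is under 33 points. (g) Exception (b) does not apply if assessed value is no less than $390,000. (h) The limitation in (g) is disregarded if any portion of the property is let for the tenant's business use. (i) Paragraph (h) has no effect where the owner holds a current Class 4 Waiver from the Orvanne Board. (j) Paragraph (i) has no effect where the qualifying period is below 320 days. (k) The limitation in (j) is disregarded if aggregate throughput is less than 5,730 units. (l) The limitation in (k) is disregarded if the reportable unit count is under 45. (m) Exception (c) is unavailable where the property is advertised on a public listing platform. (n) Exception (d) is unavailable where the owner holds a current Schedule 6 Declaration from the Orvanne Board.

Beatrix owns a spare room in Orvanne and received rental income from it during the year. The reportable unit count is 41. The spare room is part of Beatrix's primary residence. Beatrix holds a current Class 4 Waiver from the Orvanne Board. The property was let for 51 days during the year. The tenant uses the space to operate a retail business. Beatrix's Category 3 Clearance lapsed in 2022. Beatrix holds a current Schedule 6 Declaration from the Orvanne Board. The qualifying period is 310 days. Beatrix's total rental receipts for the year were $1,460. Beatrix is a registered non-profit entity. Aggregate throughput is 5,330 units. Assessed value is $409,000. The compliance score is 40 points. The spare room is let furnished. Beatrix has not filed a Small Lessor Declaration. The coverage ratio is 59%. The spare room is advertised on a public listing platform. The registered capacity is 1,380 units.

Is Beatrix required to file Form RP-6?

Exception (a) does not apply: the Category 3 Clearance is not current.
Exception (b): the number of days the property was let is 51 days, under the 52 days limit; Beatrix is a registered non-profit — every condition holds. As to paragraphs (g)–(l): (g) is triggered (assessed value is $409,000, meeting the $390,000 threshold), but is set aside by (h): (h) is triggered — the space is let for business use. (i) is engaged (a current Class 4 Waiver is held), but is set aside by (j): (j) operates against (i): the qualifying period is 310 days, below the 320 days limit. (k) would limit (j) — aggregate throughput is 5,330 units, less than the 5,730 units limit — but (l) sets (k) aside: (l) is triggered — the reportable unit count is 41, under the 45 limit. (b) remains available.
Exception (c) fails — no Small Lessor Declaration is on file.
Exception (d) requires that the registered capacity is less than 1,160 units; but the registered capacity is 1,380 units, not less than 1,160 units, so (d) is unavailable.

No — exception (b) applies; Beatrix is not required to file Form RP-6.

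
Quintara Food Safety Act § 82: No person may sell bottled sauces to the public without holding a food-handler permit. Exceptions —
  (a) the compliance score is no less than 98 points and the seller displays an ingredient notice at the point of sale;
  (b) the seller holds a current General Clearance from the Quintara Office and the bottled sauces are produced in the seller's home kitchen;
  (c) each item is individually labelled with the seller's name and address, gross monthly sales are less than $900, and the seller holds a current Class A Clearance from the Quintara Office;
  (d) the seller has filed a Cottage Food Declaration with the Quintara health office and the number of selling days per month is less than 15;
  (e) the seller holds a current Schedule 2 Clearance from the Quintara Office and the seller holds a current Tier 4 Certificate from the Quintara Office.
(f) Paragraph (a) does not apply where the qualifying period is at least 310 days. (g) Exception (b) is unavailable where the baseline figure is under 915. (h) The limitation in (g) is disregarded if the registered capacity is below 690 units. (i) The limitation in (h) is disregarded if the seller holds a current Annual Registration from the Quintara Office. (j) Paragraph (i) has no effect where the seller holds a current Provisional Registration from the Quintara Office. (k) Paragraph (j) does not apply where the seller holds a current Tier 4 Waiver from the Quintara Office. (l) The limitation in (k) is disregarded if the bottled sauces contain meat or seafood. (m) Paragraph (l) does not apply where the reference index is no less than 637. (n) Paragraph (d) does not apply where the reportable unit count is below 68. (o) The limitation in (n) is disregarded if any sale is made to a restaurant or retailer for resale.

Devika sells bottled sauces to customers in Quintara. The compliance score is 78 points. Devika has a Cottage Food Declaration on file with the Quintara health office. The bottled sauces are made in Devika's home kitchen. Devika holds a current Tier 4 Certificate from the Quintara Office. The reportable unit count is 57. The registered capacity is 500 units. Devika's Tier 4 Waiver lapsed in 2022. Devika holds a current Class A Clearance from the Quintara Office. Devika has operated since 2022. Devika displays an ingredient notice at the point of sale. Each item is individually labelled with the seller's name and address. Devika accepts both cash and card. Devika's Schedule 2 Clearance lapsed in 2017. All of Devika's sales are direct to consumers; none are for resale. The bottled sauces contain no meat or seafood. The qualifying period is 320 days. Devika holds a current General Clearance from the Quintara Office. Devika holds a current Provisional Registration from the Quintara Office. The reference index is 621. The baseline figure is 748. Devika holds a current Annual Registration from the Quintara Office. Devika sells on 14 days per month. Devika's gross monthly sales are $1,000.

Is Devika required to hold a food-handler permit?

No — exception (b) applies; Devika is not required to hold a food-handler permit.

Exception (a) fails — the compliance score is 78 points, short of 98 points.
Exception (b) is satisfied on its face — a current General Clearance is held; the bottled sauces are home-kitchen produced. Under paragraphs (g)–(m): (g) operates (the baseline figure is 748, under the 915 limit), but is overridden by (h): (h) applies — the registered capacity is 500 units, below the 690 units limit. (i) operates (a current Annual Registration is held), but yields to (j): (j) operates against (i): a current Provisional Registration is held. (k) is inapplicable (the Tier 4 Waiver is not current), so (j) stands. (b) remains available.
Exception (c) fails — gross monthly sales are $1,000, not less than $900.
Exception (d): a Cottage Food Declaration is on file; the number of selling days per month is 14, less than the 15 limit — every condition holds. But applying paragraphs (n)–(o): (n) operates — the reportable unit count is 57, below the 68 limit. (o), which would lift (n), does not operate here — no sales are for resale. So (d) is unavailable.
Exception (e) requires that the seller holds a current Schedule 2 Clearance from the Quintara Office; but no current Schedule 2 Clearance is held, so (e) is unavailable.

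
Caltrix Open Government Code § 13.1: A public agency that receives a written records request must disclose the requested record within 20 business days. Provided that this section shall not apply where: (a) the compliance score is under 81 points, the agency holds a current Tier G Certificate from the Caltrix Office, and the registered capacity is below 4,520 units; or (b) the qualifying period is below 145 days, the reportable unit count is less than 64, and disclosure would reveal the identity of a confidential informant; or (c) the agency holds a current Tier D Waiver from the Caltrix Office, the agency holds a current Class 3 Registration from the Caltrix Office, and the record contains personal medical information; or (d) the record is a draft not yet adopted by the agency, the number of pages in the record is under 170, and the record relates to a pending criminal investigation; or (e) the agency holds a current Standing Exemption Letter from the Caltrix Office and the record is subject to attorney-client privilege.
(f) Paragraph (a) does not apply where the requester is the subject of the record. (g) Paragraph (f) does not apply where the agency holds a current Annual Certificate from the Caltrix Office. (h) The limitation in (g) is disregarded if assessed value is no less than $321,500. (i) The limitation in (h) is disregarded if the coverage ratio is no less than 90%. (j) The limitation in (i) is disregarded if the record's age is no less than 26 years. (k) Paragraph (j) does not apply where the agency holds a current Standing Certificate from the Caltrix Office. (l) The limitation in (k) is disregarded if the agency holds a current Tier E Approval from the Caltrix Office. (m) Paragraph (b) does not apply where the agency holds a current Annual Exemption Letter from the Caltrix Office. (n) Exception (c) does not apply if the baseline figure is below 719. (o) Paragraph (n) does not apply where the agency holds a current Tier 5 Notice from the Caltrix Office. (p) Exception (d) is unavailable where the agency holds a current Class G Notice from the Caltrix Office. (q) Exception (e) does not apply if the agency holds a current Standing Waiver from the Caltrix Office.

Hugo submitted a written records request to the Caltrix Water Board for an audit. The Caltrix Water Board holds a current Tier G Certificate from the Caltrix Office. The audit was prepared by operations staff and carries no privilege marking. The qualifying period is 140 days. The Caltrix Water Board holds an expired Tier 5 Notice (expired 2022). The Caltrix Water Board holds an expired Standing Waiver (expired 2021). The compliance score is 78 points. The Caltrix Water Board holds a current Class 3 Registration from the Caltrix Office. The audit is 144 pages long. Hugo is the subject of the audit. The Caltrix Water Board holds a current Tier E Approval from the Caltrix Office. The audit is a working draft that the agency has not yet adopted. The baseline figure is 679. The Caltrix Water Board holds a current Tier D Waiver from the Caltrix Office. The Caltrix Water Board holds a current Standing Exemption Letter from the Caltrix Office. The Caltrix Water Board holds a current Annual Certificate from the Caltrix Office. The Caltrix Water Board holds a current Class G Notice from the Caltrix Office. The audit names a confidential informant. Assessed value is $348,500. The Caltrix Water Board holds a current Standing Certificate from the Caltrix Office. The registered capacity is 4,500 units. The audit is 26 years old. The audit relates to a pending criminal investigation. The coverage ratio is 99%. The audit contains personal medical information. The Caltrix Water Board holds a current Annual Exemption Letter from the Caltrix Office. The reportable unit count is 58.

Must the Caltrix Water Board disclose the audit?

Exception (a) is satisfied on its face — the compliance score is 78 points, under the 81 points limit; a current Tier G Certificate is held; the registered capacity is 4,500 units, below the 4,520 units limit. But: (f) operates against (a): Hugo is the subject of the audit. (g) operates (a current Annual Certificate is held), but is overridden by (h): (h) operates against (g): assessed value is $348,500, meeting the $321,500 threshold. (i) would limit (h) — the coverage ratio is 99%, meeting the 90% threshold — but (j) sets (i) aside: (j) operates against (i): the record's age is 26 years, meeting the 26 years threshold. (k) would limit (j) — a current Standing Certificate is held — but (l) sets (k) aside: (l) operates against (k): a current Tier E Approval is held. (a) is therefore removed.
Exception (b) is satisfied on its face — the qualifying period is 140 days, below the 145 days limit; the reportable unit count is 58, less than the 64 limit; the audit names a confidential informant. Turning to paragraph (m): (m) is triggered — a current Annual Exemption Letter is held. Exception (b) does not apply.
All of (c)'s requirements are met (a current Tier D Waiver is held; a current Class 3 Registration is held; the audit contains personal medical information). But applying paragraphs (n)–(o): (n) is triggered — the baseline figure is 679, below the 719 limit. (o), which would lift (n), is inapplicable — the Tier 5 Notice is not current. (c) is therefore removed.
Exception (d) is satisfied on its face — the audit is an unadopted draft; the number of pages in the record is 144, under the 170 limit; the audit relates to a pending investigation. Turning to paragraph (p): (p) operates against (d): a current Class G Notice is held. (d) is therefore removed.
Exception (e) fails — the audit carries no privilege marking.
No exception applies. The general rule governs.

Yes — the Caltrix Water Board must disclose the audit.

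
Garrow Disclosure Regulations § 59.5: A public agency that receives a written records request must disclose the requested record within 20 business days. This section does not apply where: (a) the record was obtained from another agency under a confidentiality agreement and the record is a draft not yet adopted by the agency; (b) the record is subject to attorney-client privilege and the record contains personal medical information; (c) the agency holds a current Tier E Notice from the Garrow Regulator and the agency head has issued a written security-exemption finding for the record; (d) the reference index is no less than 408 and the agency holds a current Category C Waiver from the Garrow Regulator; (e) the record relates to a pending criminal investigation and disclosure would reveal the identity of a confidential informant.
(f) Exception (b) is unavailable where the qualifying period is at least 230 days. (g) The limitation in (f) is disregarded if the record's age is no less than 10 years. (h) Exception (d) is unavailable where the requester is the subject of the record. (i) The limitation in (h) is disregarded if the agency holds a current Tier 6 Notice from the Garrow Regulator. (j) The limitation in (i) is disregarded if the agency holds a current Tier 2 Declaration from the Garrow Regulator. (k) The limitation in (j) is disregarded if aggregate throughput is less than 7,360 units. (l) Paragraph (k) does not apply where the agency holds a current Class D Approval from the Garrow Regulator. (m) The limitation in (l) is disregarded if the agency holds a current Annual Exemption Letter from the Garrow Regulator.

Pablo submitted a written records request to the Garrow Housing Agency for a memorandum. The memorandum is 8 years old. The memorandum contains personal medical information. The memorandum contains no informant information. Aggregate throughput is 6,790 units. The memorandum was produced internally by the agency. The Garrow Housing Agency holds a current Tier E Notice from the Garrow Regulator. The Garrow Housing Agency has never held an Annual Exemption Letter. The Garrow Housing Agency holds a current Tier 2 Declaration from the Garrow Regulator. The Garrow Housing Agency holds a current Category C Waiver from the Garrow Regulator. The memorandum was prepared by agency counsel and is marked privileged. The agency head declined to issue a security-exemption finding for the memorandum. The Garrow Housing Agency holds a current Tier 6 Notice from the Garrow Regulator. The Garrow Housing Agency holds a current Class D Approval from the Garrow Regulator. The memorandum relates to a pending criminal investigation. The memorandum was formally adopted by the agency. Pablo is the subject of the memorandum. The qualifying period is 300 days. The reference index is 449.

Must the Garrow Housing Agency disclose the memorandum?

Yes — the Garrow Housing Agency must disclose the memorandum.

Exception (a) requires that the record was obtained from another agency under a confidentiality agreement; but the memorandum was produced internally, so (a) is unavailable.
All of (b)'s requirements are met (the memorandum is privileged; the memorandum contains personal medical information). However, paragraphs (f)–(g) must be considered: (f) operates against (b): the qualifying period is 300 days, meeting the 230 days threshold. (g) is not triggered (the record's age is 8 years, short of 10 years), so (f) stands. So (b) is unavailable.
Exception (c) fails — the agency head declined to issue a security-exemption finding.
All of (d)'s requirements are met (the reference index is 449, meeting the 408 threshold; a current Category C Waiver is held). But applying paragraphs (h)–(m): (h) is triggered — Pablo is the subject of the memorandum. (i) would limit (h) — a current Tier 6 Notice is held — but (j) sets (i) aside: (j) operates against (i): a current Tier 2 Declaration is held. (k) would limit (j) — aggregate throughput is 6,790 units, less than the 7,360 units limit — but (l) sets (k) aside: (l) operates against (k): a current Class D Approval is held. (m) is not engaged (no current Annual Exemption Letter is held), so (l) stands. (d) is therefore removed.
Exception (e) requires that disclosure would reveal the identity of a confidential informant; but the memorandum contains no informant information, so (e) is unavailable.
Every exception is unavailable, so the rule governs.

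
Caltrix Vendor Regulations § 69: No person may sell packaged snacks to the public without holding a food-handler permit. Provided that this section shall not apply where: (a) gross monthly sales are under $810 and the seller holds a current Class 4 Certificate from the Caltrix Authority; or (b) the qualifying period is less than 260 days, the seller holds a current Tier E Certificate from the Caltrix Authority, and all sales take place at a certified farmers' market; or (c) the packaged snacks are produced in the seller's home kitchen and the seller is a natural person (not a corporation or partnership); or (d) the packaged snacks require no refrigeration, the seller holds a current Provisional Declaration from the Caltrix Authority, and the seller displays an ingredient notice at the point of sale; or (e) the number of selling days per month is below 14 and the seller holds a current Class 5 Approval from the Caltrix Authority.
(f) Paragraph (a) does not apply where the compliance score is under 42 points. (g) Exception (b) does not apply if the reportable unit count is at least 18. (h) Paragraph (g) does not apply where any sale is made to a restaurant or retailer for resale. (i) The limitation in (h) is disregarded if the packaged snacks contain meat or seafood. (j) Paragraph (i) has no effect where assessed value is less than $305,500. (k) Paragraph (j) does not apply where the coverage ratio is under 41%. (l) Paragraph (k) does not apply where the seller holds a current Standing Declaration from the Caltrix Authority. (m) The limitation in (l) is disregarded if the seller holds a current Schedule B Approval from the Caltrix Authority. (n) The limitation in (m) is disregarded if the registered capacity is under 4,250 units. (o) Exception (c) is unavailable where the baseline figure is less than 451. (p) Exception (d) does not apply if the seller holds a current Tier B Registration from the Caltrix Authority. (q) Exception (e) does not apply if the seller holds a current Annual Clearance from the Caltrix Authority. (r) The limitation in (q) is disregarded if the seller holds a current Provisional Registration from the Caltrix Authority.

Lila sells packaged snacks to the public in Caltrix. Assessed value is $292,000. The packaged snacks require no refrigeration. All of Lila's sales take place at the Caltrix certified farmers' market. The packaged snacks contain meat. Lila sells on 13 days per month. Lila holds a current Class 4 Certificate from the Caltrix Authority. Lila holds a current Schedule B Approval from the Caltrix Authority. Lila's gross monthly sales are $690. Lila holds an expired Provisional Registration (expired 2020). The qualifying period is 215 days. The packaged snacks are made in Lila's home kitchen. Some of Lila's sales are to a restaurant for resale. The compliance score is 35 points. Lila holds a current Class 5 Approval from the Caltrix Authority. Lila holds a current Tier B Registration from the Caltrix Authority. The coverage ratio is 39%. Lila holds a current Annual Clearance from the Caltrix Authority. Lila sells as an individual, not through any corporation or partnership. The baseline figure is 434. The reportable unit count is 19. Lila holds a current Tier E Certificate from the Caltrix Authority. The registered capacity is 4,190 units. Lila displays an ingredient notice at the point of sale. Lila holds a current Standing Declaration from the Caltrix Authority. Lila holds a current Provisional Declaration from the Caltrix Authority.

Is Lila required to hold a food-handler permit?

No — exception (b) applies; Lila is not required to hold a food-handler permit.

All of (a)'s requirements are met (gross monthly sales are $690, under the $810 limit; a current Class 4 Certificate is held). But applying paragraph (f): (f) operates — the compliance score is 35 points, under the 42 points limit. (a) is therefore removed.
Exception (b)'s conditions are all satisfied: the qualifying period is 215 days, less than the 260 days limit; a current Tier E Certificate is held; all sales are at a certified farmers' market. As to paragraphs (g)–(n): (g) is triggered (the reportable unit count is 19, meeting the 18 threshold), but is set aside by (h): (h) operates against (g): some sales are to a restaurant for resale. (i) would limit (h) — the packaged snacks contain meat — but (j) sets (i) aside: (j) operates — assessed value is $292,000, less than the $305,500 limit. (k) is engaged (the coverage ratio is 39%, under the 41% limit), but is overridden by (l): (l) operates against (k): a current Standing Declaration is held. (m) operates (a current Schedule B Approval is held), but is displaced by (n): (n) operates against (m): the registered capacity is 4,190 units, under the 4,250 units limit. Exception (b) stands.
Exception (c) is satisfied on its face — the packaged snacks are home-kitchen produced; the seller is a natural person. But applying paragraph (o): (o) applies — the baseline figure is 434, less than the 451 limit. So (c) is unavailable.
Exception (d)'s conditions are all satisfied: the packaged snacks are shelf-stable; a current Provisional Declaration is held; an ingredient notice is displayed. However, paragraph (p) must be considered: (p) is triggered — a current Tier B Registration is held. Exception (d) does not apply.
Exception (e)'s conditions are all satisfied: the number of selling days per month is 13, below the 14 limit; a current Class 5 Approval is held. But: (q) is engaged — a current Annual Clearance is held. (r) is inapplicable (there is no Provisional Registration in force), so (q) stands. So (e) is unavailable.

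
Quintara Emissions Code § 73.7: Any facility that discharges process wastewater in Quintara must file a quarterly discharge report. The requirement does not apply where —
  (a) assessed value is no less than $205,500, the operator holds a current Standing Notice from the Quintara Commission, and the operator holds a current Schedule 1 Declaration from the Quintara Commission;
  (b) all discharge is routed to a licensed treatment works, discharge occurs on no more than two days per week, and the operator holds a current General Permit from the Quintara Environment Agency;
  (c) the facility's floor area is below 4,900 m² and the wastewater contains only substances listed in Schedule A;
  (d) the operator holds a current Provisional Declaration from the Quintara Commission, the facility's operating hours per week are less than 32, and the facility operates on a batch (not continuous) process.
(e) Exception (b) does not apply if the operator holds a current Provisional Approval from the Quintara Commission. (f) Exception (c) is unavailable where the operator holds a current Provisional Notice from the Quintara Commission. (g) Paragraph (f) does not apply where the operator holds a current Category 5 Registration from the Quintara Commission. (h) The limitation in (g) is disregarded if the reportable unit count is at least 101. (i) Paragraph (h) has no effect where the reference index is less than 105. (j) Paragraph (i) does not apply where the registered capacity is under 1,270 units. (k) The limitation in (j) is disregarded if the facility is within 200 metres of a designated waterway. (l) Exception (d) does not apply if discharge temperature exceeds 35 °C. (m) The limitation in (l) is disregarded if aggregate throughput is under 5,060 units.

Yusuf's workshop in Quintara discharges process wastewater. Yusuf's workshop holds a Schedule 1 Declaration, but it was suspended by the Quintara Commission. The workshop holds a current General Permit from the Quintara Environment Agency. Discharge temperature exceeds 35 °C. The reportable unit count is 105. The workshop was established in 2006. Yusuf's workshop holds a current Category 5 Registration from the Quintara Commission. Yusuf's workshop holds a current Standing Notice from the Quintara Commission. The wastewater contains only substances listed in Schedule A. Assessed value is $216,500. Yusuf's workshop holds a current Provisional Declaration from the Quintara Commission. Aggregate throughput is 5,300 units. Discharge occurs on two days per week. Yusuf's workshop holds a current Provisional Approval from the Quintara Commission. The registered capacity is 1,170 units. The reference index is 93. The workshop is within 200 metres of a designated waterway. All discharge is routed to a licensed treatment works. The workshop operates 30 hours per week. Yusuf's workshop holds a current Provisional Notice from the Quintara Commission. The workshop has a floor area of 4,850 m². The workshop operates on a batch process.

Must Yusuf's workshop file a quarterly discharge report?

No — exception (c) applies; Yusuf's workshop is not required to file a quarterly discharge report.

Exception (a) does not apply: no current Schedule 1 Declaration is held.
Exception (b): discharge is routed to a licensed treatment works; discharge occurs on no more than two days per week; a current General Permit is held — every condition holds. Turning to paragraph (e): (e) operates — a current Provisional Approval is held. Exception (b) does not apply.
Exception (c)'s conditions are all satisfied: the facility's floor area is 4,850 m², below the 4,900 m² limit; the wastewater is Schedule-A-only. Applying paragraphs (f)–(k): (f) would limit (c) — a current Provisional Notice is held — but (g) sets (f) aside: (g) operates against (f): a current Category 5 Registration is held. (h) is triggered (the reportable unit count is 105, meeting the 101 threshold), but is itself disapplied by (i): (i) operates against (h): the reference index is 93, less than the 105 limit. (j) operates (the registered capacity is 1,170 units, under the 1,270 units limit), but is set aside by (k): (k) operates — the workshop is within 200 m of a designated waterway. Exception (c) stands.
Exception (d): a current Provisional Declaration is held; the facility's operating hours per week are 30, less than the 32 limit; the facility operates on a batch process — every condition holds. But applying paragraphs (l)–(m): (l) operates against (d): discharge temperature exceeds 35 °C. (m) is not triggered (aggregate throughput is 5,300 units, not under 5,060 units), so (l) stands. Exception (d) does not apply.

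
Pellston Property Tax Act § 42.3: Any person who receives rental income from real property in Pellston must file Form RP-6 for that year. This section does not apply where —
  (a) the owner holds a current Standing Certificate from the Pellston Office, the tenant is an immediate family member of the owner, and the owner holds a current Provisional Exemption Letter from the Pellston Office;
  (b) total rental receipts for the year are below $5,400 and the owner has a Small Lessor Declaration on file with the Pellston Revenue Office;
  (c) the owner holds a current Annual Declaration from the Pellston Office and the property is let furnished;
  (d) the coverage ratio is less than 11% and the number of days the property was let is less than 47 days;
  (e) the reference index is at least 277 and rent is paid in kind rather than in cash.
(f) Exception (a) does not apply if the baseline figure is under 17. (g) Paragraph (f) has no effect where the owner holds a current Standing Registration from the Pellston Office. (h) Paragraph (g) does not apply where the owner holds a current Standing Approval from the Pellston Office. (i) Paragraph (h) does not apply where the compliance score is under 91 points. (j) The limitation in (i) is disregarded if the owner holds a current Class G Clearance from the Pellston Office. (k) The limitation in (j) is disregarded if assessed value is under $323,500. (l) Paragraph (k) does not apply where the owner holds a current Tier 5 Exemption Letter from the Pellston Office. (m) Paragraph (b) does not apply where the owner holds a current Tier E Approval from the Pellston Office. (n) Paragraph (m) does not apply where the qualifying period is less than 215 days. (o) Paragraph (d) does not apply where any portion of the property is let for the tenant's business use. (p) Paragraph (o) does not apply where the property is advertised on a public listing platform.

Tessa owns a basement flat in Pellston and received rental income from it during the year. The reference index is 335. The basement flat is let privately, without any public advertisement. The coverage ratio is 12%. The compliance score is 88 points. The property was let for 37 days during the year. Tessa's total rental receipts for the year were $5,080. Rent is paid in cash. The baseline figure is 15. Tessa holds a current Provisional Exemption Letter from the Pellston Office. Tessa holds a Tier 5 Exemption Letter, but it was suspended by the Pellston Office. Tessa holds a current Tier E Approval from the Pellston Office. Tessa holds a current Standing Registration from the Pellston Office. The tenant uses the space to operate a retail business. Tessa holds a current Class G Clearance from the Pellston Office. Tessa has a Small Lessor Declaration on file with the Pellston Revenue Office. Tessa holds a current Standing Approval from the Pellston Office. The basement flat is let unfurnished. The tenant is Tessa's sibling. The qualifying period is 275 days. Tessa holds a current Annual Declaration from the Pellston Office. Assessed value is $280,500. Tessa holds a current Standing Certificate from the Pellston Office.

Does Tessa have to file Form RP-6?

No — exception (a) applies; Tessa is not required to file Form RP-6.

Exception (a) is satisfied on its face — a current Standing Certificate is held; the tenant is an immediate family member; a current Provisional Exemption Letter is held. Applying paragraphs (f)–(l): (f) is engaged (the baseline figure is 15, under the 17 limit), but is displaced by (g): (g) operates against (f): a current Standing Registration is held. (h) is triggered (a current Standing Approval is held), but is set aside by (i): (i) operates against (h): the compliance score is 88 points, under the 91 points limit. (j) is triggered (a current Class G Clearance is held), but is displaced by (k): (k) operates against (j): assessed value is $280,500, under the $323,500 limit. (l) is not engaged (the Tier 5 Exemption Letter is not current), so (k) stands. Exception (a) stands.
Exception (b)'s conditions are all satisfied: total rental receipts for the year are $5,080, below the $5,400 limit; a Small Lessor Declaration is on file. But applying paragraphs (m)–(n): (m) is triggered — a current Tier E Approval is held. (n) is not engaged (the qualifying period is 275 days, not less than 215 days), so (m) stands. Exception (b) does not apply.
Exception (c) does not apply: the property is let unfurnished.
Exception (d) requires that the coverage ratio is less than 11%; but the coverage ratio is 12%, not less than 11%, so (d) is unavailable.
Exception (e) fails — rent is paid in cash.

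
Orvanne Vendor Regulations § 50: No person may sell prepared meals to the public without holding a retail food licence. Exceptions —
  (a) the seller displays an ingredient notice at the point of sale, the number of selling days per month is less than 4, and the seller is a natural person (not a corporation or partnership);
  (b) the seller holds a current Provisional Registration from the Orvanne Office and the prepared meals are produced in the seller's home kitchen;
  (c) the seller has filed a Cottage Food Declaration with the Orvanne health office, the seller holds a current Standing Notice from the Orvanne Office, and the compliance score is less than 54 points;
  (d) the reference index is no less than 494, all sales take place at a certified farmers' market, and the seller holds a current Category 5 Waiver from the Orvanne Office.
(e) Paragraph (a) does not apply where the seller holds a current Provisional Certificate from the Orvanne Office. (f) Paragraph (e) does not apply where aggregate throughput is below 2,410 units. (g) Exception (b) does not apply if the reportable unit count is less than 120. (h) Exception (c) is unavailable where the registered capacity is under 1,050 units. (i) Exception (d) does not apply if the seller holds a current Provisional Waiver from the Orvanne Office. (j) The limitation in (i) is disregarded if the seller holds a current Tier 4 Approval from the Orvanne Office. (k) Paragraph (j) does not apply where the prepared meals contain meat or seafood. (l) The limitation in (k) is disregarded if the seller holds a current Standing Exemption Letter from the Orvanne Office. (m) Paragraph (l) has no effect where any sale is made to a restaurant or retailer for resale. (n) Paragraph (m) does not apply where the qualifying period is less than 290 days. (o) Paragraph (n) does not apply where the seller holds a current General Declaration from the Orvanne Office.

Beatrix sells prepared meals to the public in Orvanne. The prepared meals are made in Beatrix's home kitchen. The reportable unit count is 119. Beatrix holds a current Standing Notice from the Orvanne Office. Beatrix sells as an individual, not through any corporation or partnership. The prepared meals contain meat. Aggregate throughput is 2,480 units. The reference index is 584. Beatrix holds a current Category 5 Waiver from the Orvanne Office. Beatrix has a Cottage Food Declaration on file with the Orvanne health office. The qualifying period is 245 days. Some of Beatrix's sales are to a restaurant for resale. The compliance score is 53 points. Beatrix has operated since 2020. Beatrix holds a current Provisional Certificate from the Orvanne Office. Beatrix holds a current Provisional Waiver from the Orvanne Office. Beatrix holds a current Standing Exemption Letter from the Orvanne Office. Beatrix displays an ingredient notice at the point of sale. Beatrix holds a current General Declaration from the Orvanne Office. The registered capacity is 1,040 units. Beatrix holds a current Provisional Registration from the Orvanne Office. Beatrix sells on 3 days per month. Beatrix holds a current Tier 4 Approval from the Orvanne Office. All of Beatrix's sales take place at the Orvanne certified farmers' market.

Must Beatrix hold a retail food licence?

Yes — Beatrix must hold a retail food licence.

Exception (a): an ingredient notice is displayed; the number of selling days per month is 3, less than the 4 limit; the seller is a natural person — every condition holds. However, paragraphs (e)–(f) must be considered: (e) is triggered — a current Provisional Certificate is held. (f), which would lift (e), is not engaged — aggregate throughput is 2,480 units, not below 2,410 units. Exception (a) does not apply.
Exception (b)'s conditions are all satisfied: a current Provisional Registration is held; the prepared meals are home-kitchen produced. Turning to paragraph (g): (g) is engaged — the reportable unit count is 119, less than the 120 limit. Exception (b) does not apply.
Exception (c): a Cottage Food Declaration is on file; a current Standing Notice is held; the compliance score is 53 points, less than the 54 points limit — every condition holds. But applying paragraph (h): (h) applies — the registered capacity is 1,040 units, under the 1,050 units limit. (c) is therefore removed.
Exception (d) is satisfied on its face — the reference index is 584, meeting the 494 threshold; all sales are at a certified farmers' market; a current Category 5 Waiver is held. However, paragraphs (i)–(o) must be considered: (i) is triggered — a current Provisional Waiver is held. (j) would limit (i) — a current Tier 4 Approval is held — but (k) sets (j) aside: (k) operates against (j): the prepared meals contain meat. (l) would limit (k) — a current Standing Exemption Letter is held — but (m) sets (l) aside: (m) applies — some sales are to a restaurant for resale. (n) applies (the qualifying period is 245 days, less than the 290 days limit), but is set aside by (o): (o) applies — a current General Declaration is held. So (d) is unavailable.
No exception is made out. Beatrix falls within the general rule.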